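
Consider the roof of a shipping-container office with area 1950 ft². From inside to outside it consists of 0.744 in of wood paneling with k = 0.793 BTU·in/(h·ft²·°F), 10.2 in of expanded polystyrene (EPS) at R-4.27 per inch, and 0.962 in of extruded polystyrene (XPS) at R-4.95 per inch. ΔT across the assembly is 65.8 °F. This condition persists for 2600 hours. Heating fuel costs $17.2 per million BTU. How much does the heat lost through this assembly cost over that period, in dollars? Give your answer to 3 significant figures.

0.744/0.793 = 0.9382
10.2 × 4.27 = 43.55
0.962 × 4.95 = 4.762
R_total = 0.9382 + 43.55 + 4.762 = 49.25 ft²·°F·h/BTU
Q = 1950 × 65.8 / 49.25 = 2605 BTU/h
E = 2605 × 2600 = 6773000 BTU
Cost = 6773000/10⁶ × 17.2 = $116.5

116 dollars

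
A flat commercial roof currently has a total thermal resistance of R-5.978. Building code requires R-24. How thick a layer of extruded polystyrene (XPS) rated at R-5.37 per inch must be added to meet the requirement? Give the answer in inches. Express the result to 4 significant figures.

3.356 in

ΔR = 24 − 5.978 = 18.022 ft²·°F·h/BTU
L = ΔR / (R/in) = 18.022/5.37 = 3.3561 in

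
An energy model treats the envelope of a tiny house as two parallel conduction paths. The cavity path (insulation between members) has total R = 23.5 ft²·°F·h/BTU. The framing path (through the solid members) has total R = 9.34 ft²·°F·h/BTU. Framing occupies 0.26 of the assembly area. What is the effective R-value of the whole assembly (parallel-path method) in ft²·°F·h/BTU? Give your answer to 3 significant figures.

16.9 ft²·°F·h/BTU

U_eff = 0.74/23.5 + 0.26/9.34 = 0.03149 + 0.02784 = 0.05933
R_eff = 1/U_eff = 16.86 ft²·°F·h/BTU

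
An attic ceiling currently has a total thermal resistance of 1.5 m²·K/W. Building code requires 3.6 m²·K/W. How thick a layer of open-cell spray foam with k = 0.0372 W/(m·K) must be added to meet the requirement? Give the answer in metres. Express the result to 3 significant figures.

0.0781 m

ΔR = 3.6 − 1.5 = 2.1 m²·K/W
L = ΔR × k = 2.1 × 0.0372 = 0.07812 m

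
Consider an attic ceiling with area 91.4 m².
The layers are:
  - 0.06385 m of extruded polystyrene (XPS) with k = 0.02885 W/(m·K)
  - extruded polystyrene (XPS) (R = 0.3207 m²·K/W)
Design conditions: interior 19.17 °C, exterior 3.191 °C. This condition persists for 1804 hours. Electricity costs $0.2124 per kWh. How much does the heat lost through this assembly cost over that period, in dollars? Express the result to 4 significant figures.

220.9 dollars

0.06385/0.02885 = 2.2132
R_total = 2.2132 + 0.3207 = 2.5339 m²·K/W
Q = 91.4 × (19.17 − 3.191) / 2.5339 = 576.38 W
E = 576.38 W × 1804 h / 1000 = 1039.8 kWh
Cost = 1039.8 × 0.2124 = $220.85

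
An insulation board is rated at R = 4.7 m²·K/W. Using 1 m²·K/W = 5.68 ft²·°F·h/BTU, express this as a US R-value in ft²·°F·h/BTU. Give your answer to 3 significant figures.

26.7 ft²·°F·h/BTU

R_US = 4.7 × 5.68 = 26.7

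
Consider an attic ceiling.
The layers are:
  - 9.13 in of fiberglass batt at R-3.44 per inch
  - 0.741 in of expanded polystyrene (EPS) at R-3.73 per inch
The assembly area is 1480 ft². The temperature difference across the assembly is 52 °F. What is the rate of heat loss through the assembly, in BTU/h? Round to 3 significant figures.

9.13 × 3.44 = 31.41
0.741 × 3.73 = 2.764
R_total = 31.41 + 2.764 = 34.17 ft²·°F·h/BTU
Q = A·ΔT/R = 1480 × 52 / 34.17 = 2252 BTU/h

2250 BTU/h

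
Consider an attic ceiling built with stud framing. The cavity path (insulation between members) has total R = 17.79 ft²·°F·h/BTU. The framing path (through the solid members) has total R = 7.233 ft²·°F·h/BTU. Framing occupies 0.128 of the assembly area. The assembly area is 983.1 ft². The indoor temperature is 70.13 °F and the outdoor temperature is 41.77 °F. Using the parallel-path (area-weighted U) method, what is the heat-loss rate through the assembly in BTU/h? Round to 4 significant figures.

1860 BTU/h

U_eff = 0.872/17.79 + 0.128/7.233 = 0.049016 + 0.017697 = 0.066713
R_eff = 1/U_eff = 14.99 ft²·°F·h/BTU
Q = 983.1 × (70.13 − 41.77) / 14.99 = 1860 BTU/h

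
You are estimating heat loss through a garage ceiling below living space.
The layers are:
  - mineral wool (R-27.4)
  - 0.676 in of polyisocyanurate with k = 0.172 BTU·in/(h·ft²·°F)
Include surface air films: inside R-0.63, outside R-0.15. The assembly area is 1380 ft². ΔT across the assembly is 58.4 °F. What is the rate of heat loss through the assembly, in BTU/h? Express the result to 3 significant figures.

0.676/0.172 = 3.93
R_total = 0.63 + 27.4 + 3.93 + 0.15 = 32.11 ft²·°F·h/BTU
Q = A·ΔT/R = 1380 × 58.4 / 32.11 = 2510 BTU/h

2510 BTU/h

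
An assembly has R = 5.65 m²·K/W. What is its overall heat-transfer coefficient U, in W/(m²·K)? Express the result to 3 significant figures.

U = 1/R = 1/5.65 = 0.177

0.177 W/(m²·K)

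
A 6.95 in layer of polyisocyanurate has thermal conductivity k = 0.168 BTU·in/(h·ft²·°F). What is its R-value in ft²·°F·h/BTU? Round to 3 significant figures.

R = L/k = 6.95/0.168 = 41.37 ft²·°F·h/BTU

41.4 ft²·°F·h/BTU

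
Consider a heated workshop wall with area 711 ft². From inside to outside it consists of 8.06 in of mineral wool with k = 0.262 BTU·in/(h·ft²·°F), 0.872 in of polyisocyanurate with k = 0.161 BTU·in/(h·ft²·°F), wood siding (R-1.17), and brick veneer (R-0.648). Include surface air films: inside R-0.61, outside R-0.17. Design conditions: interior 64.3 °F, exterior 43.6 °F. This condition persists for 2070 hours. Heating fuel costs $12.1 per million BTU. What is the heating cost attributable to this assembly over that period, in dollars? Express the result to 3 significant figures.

9.51 dollars

8.06/0.262 = 30.76
0.872/0.161 = 5.416
R_total = 0.61 + 30.76 + 5.416 + 1.17 + 0.648 + 0.17 = 38.78 ft²·°F·h/BTU
Q = 711 × (64.3 − 43.6) / 38.78 = 379.5 BTU/h
E = 379.5 × 2070 = 785700 BTU
Cost = 785700/10⁶ × 12.1 = $9.506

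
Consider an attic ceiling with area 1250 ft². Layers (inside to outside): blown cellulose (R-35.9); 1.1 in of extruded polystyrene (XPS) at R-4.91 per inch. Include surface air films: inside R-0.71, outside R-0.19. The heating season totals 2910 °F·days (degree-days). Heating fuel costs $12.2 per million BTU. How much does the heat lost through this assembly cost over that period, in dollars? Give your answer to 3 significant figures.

25.2 dollars

1.1 × 4.91 = 5.401
R_total = 0.71 + 35.9 + 5.401 + 0.19 = 42.2 ft²·°F·h/BTU
E = A × HDD × 24 / R = 1250 × 2910 × 24 / 42.2 = 2069000 BTU
Cost = 2069000/10⁶ × 12.2 = $25.24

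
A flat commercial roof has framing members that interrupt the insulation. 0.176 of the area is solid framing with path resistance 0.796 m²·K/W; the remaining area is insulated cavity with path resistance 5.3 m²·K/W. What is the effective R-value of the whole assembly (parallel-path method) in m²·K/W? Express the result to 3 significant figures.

2.66 m²·K/W

U_eff = 0.824/5.3 + 0.176/0.796 = 0.1555 + 0.2211 = 0.3766
R_eff = 1/U_eff = 2.655 m²·K/W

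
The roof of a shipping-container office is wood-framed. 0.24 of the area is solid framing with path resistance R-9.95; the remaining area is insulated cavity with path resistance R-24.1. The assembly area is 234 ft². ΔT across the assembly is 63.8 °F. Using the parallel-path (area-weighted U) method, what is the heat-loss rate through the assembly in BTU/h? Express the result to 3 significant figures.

U_eff = 0.76/24.1 + 0.24/9.95 = 0.03154 + 0.02412 = 0.05566
R_eff = 1/U_eff = 17.97 ft²·°F·h/BTU
Q = 234 × 63.8 / 17.97 = 830.9 BTU/h

831 BTU/h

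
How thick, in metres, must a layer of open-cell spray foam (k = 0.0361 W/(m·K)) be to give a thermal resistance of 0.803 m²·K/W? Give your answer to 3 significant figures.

0.0290 m

L = R·k = 0.803 × 0.0361 = 0.02899 m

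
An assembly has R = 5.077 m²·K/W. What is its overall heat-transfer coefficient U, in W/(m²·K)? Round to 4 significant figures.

U = 1/R = 1/5.077 = 0.19697

0.1970 W/(m²·K)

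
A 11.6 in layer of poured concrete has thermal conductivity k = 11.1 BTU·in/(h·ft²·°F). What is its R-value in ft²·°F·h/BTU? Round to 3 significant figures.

1.05 ft²·°F·h/BTU

R = L/k = 11.6/11.1 = 1.045 ft²·°F·h/BTU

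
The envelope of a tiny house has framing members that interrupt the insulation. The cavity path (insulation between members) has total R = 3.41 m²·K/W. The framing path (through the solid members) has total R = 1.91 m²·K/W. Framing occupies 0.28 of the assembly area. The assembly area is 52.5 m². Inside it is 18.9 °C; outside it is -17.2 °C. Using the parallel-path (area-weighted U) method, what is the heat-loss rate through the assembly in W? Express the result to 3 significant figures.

678 W

U_eff = 0.72/3.41 + 0.28/1.91 = 0.2111 + 0.1466 = 0.3577
R_eff = 1/U_eff = 2.795 m²·K/W
Q = 52.5 × (18.9 − (-17.2)) / 2.795 = 678 W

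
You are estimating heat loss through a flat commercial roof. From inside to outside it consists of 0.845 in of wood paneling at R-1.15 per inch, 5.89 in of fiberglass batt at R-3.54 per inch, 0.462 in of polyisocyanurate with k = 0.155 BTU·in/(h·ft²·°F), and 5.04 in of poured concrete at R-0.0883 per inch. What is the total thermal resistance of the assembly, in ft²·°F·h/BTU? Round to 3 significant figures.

0.845 × 1.15 = 0.9717
5.89 × 3.54 = 20.85
0.462/0.155 = 2.981
5.04 × 0.0883 = 0.445
R_total = 0.9717 + 20.85 + 2.981 + 0.445 = 25.25 ft²·°F·h/BTU

25.2 ft²·°F·h/BTU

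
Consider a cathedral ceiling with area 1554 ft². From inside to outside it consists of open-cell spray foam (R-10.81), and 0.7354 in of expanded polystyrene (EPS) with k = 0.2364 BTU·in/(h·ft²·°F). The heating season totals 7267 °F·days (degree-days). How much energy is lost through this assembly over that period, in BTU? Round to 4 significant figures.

19470000 BTU

0.7354/0.2364 = 3.1108
R_total = 10.81 + 3.1108 = 13.921 ft²·°F·h/BTU
E = A × HDD × 24 / R = 1554 × 7267 × 24 / 13.921 = 19469000 BTU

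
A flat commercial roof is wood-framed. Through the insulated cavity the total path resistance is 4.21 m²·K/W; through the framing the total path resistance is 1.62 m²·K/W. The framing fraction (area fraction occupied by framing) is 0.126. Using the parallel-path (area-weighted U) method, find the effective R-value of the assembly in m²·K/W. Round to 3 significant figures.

U_eff = 0.874/4.21 + 0.126/1.62 = 0.2076 + 0.07778 = 0.2854
R_eff = 1/U_eff = 3.504 m²·K/W

3.50 m²·K/W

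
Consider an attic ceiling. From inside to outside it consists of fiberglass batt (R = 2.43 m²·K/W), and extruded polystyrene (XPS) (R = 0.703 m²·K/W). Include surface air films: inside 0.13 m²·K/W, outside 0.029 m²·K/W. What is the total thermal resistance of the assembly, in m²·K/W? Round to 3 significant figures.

3.29 m²·K/W

R_total = 0.13 + 2.43 + 0.703 + 0.029 = 3.292 m²·K/W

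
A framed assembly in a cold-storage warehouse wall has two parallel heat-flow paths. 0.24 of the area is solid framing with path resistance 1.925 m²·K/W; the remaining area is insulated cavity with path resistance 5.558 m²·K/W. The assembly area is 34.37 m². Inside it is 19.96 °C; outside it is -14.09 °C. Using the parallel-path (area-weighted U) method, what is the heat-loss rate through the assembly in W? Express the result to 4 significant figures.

U_eff = 0.76/5.558 + 0.24/1.925 = 0.13674 + 0.12468 = 0.26142
R_eff = 1/U_eff = 3.8253 m²·K/W
Q = 34.37 × (19.96 − (-14.09)) / 3.8253 = 305.93 W

305.9 W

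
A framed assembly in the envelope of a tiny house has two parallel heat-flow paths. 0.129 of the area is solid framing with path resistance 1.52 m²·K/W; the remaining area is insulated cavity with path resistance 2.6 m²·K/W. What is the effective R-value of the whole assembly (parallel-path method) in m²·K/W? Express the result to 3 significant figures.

U_eff = 0.871/2.6 + 0.129/1.52 = 0.335 + 0.08487 = 0.4199
R_eff = 1/U_eff = 2.382 m²·K/W

2.38 m²·K/W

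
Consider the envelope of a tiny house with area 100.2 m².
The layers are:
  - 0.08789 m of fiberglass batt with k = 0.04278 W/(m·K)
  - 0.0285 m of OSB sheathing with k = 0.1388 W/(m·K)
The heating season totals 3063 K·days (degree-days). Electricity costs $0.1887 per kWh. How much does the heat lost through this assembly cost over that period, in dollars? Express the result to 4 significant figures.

0.08789/0.04278 = 2.0545
0.0285/0.1388 = 0.20533
R_total = 2.0545 + 0.20533 = 2.2598 m²·K/W
E = A × HDD × 24 / R / 1000 = 100.2 × 3063 × 24 / 2.2598 / 1000 = 3259.5 kWh
Cost = 3259.5 × 0.1887 = $615.08

615.1 dollars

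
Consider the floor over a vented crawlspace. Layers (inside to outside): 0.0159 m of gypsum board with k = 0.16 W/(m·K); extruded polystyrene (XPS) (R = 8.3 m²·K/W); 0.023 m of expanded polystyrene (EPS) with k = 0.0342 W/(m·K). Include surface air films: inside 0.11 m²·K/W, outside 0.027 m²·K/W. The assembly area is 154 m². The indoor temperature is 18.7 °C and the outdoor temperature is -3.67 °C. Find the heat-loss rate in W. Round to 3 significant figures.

374 W

0.0159/0.16 = 0.09938
0.023/0.0342 = 0.6725
R_total = 0.11 + 0.09938 + 8.3 + 0.6725 + 0.027 = 9.209 m²·K/W
Q = A·ΔT/R = 154 × (18.7 − (-3.67)) / 9.209 = 374.1 W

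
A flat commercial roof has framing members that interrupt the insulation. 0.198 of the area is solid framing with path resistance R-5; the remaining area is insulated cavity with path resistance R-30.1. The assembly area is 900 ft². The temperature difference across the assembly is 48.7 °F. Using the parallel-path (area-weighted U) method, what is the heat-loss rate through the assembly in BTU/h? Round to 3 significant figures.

2900 BTU/h

U_eff = 0.802/30.1 + 0.198/5 = 0.02664 + 0.0396 = 0.06624
R_eff = 1/U_eff = 15.1 ft²·°F·h/BTU
Q = 900 × 48.7 / 15.1 = 2903 BTU/h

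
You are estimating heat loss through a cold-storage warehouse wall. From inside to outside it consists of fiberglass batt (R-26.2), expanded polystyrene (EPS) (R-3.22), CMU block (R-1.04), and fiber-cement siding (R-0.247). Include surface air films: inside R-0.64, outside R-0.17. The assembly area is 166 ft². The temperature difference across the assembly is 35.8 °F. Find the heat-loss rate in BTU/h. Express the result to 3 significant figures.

R_total = 0.64 + 26.2 + 3.22 + 1.04 + 0.247 + 0.17 = 31.52 ft²·°F·h/BTU
Q = A·ΔT/R = 166 × 35.8 / 31.52 = 188.6 BTU/h

189 BTU/h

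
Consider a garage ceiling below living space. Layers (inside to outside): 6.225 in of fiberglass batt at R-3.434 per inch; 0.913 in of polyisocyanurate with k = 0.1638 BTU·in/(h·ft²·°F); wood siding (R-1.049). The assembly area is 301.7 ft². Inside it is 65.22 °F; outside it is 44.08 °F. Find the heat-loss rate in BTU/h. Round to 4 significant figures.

227.8 BTU/h

6.225 × 3.434 = 21.377
0.913/0.1638 = 5.5739
R_total = 21.377 + 5.5739 + 1.049 = 28 ft²·°F·h/BTU
Q = A·ΔT/R = 301.7 × (65.22 − 44.08) / 28 = 227.79 BTU/h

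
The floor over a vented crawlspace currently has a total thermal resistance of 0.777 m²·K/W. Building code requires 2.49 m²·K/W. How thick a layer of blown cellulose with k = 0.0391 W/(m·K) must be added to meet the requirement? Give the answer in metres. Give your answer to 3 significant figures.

ΔR = 2.49 − 0.777 = 1.713 m²·K/W
L = ΔR × k = 1.713 × 0.0391 = 0.06698 m

0.0670 m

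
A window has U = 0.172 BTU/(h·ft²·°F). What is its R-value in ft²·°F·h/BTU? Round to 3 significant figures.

R = 1/U = 1/0.172 = 5.814

5.81 ft²·°F·h/BTU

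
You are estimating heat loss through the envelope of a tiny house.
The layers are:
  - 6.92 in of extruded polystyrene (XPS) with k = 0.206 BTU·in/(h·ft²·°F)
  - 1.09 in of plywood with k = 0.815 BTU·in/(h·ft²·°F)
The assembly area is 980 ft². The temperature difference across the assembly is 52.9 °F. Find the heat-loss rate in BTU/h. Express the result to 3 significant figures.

6.92/0.206 = 33.59
1.09/0.815 = 1.337
R_total = 33.59 + 1.337 = 34.93 ft²·°F·h/BTU
Q = A·ΔT/R = 980 × 52.9 / 34.93 = 1484 BTU/h

1480 BTU/h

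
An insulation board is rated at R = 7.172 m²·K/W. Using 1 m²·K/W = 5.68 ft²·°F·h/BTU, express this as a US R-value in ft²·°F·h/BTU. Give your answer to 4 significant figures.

40.74 ft²·°F·h/BTU

R_US = 7.172 × 5.68 = 40.737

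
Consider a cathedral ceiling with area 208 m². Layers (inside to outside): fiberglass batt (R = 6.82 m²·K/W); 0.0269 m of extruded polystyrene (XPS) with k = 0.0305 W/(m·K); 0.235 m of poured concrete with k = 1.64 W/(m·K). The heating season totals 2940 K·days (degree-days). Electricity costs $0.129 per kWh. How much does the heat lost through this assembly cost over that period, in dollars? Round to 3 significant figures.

241 dollars

0.0269/0.0305 = 0.882
0.235/1.64 = 0.1433
R_total = 6.82 + 0.882 + 0.1433 = 7.845 m²·K/W
E = A × HDD × 24 / R / 1000 = 208 × 2940 × 24 / 7.845 / 1000 = 1871 kWh
Cost = 1871 × 0.129 = $241.3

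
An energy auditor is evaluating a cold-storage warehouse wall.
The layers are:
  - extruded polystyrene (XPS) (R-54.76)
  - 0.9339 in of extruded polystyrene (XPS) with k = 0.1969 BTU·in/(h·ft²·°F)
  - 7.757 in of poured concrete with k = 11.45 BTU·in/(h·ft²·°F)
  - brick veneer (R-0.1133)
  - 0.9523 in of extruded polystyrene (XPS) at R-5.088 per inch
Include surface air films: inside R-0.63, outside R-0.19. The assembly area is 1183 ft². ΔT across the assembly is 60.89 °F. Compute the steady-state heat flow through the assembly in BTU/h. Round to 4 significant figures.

0.9339/0.1969 = 4.743
7.757/11.45 = 0.67747
0.9523 × 5.088 = 4.8453
R_total = 0.63 + 54.76 + 4.743 + 0.67747 + 0.1133 + 4.8453 + 0.19 = 65.959 ft²·°F·h/BTU
Q = A·ΔT/R = 1183 × 60.89 / 65.959 = 1092.1 BTU/h

1092 BTU/h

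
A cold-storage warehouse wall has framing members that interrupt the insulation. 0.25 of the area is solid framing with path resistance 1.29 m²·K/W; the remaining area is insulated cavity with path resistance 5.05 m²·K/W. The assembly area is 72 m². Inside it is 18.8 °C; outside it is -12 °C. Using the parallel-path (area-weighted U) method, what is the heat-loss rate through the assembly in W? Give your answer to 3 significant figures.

759 W

U_eff = 0.75/5.05 + 0.25/1.29 = 0.1485 + 0.1938 = 0.3423
R_eff = 1/U_eff = 2.921 m²·K/W
Q = 72 × (18.8 − (-12)) / 2.921 = 759.1 W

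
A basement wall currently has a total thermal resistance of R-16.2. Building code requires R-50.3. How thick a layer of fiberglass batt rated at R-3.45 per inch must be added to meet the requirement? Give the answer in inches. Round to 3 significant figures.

9.88 in

ΔR = 50.3 − 16.2 = 34.1 ft²·°F·h/BTU
L = ΔR / (R/in) = 34.1/3.45 = 9.884 in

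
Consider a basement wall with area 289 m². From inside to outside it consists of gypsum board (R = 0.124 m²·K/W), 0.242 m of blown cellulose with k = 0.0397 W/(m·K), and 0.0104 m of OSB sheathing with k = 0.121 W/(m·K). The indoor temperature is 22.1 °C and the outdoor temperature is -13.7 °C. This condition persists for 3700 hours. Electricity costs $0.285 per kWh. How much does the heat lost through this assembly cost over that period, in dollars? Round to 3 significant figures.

1730 dollars

0.242/0.0397 = 6.096
0.0104/0.121 = 0.08595
R_total = 0.124 + 6.096 + 0.08595 = 6.306 m²·K/W
Q = 289 × (22.1 − (-13.7)) / 6.306 = 1641 W
E = 1641 W × 3700 h / 1000 = 6071 kWh
Cost = 6071 × 0.285 = $1730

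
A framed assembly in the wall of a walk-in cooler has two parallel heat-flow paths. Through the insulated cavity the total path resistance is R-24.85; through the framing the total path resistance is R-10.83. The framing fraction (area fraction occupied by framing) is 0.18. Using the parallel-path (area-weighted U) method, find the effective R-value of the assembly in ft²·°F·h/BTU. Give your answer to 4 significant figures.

U_eff = 0.82/24.85 + 0.18/10.83 = 0.032998 + 0.01662 = 0.049618
R_eff = 1/U_eff = 20.154 ft²·°F·h/BTU

20.15 ft²·°F·h/BTU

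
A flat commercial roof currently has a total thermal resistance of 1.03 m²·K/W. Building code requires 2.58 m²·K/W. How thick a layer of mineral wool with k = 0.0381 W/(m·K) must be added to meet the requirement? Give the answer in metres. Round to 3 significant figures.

ΔR = 2.58 − 1.03 = 1.55 m²·K/W
L = ΔR × k = 1.55 × 0.0381 = 0.05906 m

0.0591 m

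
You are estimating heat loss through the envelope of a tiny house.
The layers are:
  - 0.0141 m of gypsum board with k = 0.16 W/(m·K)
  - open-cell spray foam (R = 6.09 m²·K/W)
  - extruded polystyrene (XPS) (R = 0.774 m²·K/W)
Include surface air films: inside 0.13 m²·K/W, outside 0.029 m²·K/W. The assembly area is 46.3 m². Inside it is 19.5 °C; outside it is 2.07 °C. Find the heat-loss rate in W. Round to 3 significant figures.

0.0141/0.16 = 0.08812
R_total = 0.13 + 0.08812 + 6.09 + 0.774 + 0.029 = 7.111 m²·K/W
Q = A·ΔT/R = 46.3 × (19.5 − 2.07) / 7.111 = 113.5 W

113 W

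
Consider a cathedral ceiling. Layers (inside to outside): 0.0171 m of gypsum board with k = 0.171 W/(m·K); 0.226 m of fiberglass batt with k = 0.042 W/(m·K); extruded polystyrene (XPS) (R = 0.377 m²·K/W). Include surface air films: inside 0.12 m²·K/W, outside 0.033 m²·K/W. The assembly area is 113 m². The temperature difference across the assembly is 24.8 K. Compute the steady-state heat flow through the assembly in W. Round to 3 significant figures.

466 W

0.0171/0.171 = 0.1
0.226/0.042 = 5.381
R_total = 0.12 + 0.1 + 5.381 + 0.377 + 0.033 = 6.011 m²·K/W
Q = A·ΔT/R = 113 × 24.8 / 6.011 = 466.2 W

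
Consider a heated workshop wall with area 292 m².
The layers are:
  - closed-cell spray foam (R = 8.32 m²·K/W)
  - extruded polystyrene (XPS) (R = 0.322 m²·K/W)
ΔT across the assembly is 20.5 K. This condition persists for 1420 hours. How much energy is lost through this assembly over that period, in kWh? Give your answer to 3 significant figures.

R_total = 8.32 + 0.322 = 8.642 m²·K/W
Q = 292 × 20.5 / 8.642 = 692.7 W
E = 692.7 W × 1420 h / 1000 = 983.6 kWh

984 kWh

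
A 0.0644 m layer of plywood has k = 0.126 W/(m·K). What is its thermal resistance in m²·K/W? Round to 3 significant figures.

R = L/k = 0.0644/0.126 = 0.5111 m²·K/W

0.511 m²·K/W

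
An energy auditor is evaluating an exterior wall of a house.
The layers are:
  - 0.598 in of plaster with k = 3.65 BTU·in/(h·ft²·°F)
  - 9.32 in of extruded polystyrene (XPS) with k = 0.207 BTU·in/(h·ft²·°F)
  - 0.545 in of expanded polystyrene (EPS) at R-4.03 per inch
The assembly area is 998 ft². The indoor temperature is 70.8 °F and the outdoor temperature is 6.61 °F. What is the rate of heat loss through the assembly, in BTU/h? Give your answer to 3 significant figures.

1350 BTU/h

0.598/3.65 = 0.1638
9.32/0.207 = 45.02
0.545 × 4.03 = 2.196
R_total = 0.1638 + 45.02 + 2.196 = 47.38 ft²·°F·h/BTU
Q = A·ΔT/R = 998 × (70.8 − 6.61) / 47.38 = 1352 BTU/h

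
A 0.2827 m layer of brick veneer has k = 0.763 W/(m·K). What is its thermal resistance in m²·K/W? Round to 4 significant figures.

R = L/k = 0.2827/0.763 = 0.37051 m²·K/W

0.3705 m²·K/W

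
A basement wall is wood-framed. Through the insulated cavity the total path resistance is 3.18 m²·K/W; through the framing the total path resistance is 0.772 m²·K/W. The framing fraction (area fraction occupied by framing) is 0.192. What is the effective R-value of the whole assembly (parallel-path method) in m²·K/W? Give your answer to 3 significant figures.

U_eff = 0.808/3.18 + 0.192/0.772 = 0.2541 + 0.2487 = 0.5028
R_eff = 1/U_eff = 1.989 m²·K/W

1.99 m²·K/W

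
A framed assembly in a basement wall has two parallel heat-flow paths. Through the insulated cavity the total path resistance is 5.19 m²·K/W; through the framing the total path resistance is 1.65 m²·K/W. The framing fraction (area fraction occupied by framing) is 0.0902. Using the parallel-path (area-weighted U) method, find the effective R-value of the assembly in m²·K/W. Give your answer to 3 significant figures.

U_eff = 0.9098/5.19 + 0.0902/1.65 = 0.1753 + 0.05467 = 0.23
R_eff = 1/U_eff = 4.348 m²·K/W

4.35 m²·K/W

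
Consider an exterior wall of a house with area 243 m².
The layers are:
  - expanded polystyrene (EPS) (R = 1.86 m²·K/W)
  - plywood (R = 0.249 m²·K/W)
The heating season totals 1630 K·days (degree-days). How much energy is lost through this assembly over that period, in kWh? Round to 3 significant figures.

R_total = 1.86 + 0.249 = 2.109 m²·K/W
E = A × HDD × 24 / R / 1000 = 243 × 1630 × 24 / 2.109 / 1000 = 4507 kWh

4510 kWh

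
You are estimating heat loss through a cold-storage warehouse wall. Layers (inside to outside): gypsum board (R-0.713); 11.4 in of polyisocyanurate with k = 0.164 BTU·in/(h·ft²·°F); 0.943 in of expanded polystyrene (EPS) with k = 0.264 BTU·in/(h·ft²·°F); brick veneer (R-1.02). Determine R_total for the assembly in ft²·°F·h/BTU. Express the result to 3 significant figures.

11.4/0.164 = 69.51
0.943/0.264 = 3.572
R_total = 0.713 + 69.51 + 3.572 + 1.02 = 74.82 ft²·°F·h/BTU

74.8 ft²·°F·h/BTU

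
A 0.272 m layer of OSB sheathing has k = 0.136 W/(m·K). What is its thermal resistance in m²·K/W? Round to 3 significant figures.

2.00 m²·K/W

R = L/k = 0.272/0.136 = 2 m²·K/W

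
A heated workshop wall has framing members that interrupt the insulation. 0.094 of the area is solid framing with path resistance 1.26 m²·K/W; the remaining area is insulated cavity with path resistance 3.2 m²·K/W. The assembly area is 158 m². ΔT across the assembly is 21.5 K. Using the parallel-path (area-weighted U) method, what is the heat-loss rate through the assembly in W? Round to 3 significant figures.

U_eff = 0.906/3.2 + 0.094/1.26 = 0.2831 + 0.0746 = 0.3577
R_eff = 1/U_eff = 2.795 m²·K/W
Q = 158 × 21.5 / 2.795 = 1215 W

1220 W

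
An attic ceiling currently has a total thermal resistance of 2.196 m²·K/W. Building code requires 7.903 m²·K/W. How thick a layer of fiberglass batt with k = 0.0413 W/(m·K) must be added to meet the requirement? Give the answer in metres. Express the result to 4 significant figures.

ΔR = 7.903 − 2.196 = 5.707 m²·K/W
L = ΔR × k = 5.707 × 0.0413 = 0.2357 m

0.2357 m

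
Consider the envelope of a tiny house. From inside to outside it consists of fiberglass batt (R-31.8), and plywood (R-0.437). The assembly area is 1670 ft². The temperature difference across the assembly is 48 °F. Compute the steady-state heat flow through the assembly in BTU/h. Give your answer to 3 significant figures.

R_total = 31.8 + 0.437 = 32.24 ft²·°F·h/BTU
Q = A·ΔT/R = 1670 × 48 / 32.24 = 2487 BTU/h

2490 BTU/h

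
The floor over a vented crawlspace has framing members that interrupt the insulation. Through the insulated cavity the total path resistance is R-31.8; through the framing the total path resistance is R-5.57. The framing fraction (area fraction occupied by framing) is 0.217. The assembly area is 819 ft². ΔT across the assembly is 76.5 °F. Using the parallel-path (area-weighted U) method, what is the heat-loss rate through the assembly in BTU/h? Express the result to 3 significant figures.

U_eff = 0.783/31.8 + 0.217/5.57 = 0.02462 + 0.03896 = 0.06358
R_eff = 1/U_eff = 15.73 ft²·°F·h/BTU
Q = 819 × 76.5 / 15.73 = 3984 BTU/h

3980 BTU/h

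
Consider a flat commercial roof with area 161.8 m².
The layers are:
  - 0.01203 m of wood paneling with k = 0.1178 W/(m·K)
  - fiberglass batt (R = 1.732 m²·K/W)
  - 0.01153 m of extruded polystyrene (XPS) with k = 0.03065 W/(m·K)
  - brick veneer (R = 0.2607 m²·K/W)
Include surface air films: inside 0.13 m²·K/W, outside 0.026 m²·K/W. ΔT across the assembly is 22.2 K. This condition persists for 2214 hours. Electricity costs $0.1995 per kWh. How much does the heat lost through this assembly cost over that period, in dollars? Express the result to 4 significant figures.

0.01203/0.1178 = 0.10212
0.01153/0.03065 = 0.37618
R_total = 0.13 + 0.10212 + 1.732 + 0.37618 + 0.2607 + 0.026 = 2.627 m²·K/W
Q = 161.8 × 22.2 / 2.627 = 1367.3 W
E = 1367.3 W × 2214 h / 1000 = 3027.2 kWh
Cost = 3027.2 × 0.1995 = $603.94

603.9 dollars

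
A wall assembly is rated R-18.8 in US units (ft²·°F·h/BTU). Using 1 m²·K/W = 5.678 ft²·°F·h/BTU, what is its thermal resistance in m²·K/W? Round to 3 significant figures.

R_SI = 18.8/5.678 = 3.311

3.31 m²·K/W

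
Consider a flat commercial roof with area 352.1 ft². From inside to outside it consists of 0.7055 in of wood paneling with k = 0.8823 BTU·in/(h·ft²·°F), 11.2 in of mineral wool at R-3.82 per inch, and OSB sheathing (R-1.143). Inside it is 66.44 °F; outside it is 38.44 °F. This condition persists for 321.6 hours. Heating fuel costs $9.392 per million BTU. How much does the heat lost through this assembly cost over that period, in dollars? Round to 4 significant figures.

0.7055/0.8823 = 0.79961
11.2 × 3.82 = 42.784
R_total = 0.79961 + 42.784 + 1.143 = 44.727 ft²·°F·h/BTU
Q = 352.1 × (66.44 − 38.44) / 44.727 = 220.42 BTU/h
E = 220.42 × 321.6 = 70888 BTU
Cost = 70888/10⁶ × 9.392 = $0.66578

0.6658 dollars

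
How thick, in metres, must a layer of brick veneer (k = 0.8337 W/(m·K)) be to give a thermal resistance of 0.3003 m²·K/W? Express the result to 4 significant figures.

L = R·k = 0.3003 × 0.8337 = 0.25036 m

0.2504 m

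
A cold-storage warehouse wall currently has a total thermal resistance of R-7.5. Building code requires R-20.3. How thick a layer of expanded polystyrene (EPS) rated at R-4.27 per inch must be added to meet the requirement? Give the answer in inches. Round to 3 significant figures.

ΔR = 20.3 − 7.5 = 12.8 ft²·°F·h/BTU
L = ΔR / (R/in) = 12.8/4.27 = 2.998 in

3.00 in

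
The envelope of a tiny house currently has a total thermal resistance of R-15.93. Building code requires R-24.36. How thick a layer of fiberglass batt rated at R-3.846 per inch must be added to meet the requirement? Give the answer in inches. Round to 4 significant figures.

2.192 in

ΔR = 24.36 − 15.93 = 8.43 ft²·°F·h/BTU
L = ΔR / (R/in) = 8.43/3.846 = 2.1919 in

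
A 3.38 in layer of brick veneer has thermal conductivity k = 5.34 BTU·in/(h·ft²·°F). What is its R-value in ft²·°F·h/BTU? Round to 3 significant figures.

0.633 ft²·°F·h/BTU

R = L/k = 3.38/5.34 = 0.633 ft²·°F·h/BTU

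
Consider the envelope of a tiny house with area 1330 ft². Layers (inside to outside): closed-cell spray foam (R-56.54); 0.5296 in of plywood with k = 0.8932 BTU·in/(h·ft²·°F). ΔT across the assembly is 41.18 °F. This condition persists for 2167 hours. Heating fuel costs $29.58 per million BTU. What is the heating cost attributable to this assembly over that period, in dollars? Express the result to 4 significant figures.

61.45 dollars

0.5296/0.8932 = 0.59292
R_total = 56.54 + 0.59292 = 57.133 ft²·°F·h/BTU
Q = 1330 × 41.18 / 57.133 = 958.63 BTU/h
E = 958.63 × 2167 = 2077400 BTU
Cost = 2077400/10⁶ × 29.58 = $61.448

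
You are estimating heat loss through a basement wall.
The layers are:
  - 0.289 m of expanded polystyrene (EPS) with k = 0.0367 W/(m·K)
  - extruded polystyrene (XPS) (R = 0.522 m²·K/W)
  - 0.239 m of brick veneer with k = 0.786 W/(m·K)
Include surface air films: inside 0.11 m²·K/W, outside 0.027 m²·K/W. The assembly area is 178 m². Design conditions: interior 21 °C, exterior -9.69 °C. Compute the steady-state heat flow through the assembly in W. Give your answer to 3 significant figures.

618 W

0.289/0.0367 = 7.875
0.239/0.786 = 0.3041
R_total = 0.11 + 7.875 + 0.522 + 0.3041 + 0.027 = 8.838 m²·K/W
Q = A·ΔT/R = 178 × (21 − (-9.69)) / 8.838 = 618.1 W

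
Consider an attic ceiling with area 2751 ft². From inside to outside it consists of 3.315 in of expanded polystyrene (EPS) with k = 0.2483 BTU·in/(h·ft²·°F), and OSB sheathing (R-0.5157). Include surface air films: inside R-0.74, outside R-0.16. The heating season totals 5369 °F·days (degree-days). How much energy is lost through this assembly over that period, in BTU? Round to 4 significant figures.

24010000 BTU

3.315/0.2483 = 13.351
R_total = 0.74 + 13.351 + 0.5157 + 0.16 = 14.766 ft²·°F·h/BTU
E = A × HDD × 24 / R = 2751 × 5369 × 24 / 14.766 = 24006000 BTU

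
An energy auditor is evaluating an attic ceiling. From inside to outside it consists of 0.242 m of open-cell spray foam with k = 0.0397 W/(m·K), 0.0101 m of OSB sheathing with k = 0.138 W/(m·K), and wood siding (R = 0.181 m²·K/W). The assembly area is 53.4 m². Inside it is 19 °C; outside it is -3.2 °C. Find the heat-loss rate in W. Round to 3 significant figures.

187 W

0.242/0.0397 = 6.096
0.0101/0.138 = 0.07319
R_total = 6.096 + 0.07319 + 0.181 = 6.35 m²·K/W
Q = A·ΔT/R = 53.4 × (19 − (-3.2)) / 6.35 = 186.7 W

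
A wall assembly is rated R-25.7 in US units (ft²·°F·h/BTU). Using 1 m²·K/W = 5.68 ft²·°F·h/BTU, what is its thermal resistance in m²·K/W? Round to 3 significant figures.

4.52 m²·K/W

R_SI = 25.7/5.68 = 4.525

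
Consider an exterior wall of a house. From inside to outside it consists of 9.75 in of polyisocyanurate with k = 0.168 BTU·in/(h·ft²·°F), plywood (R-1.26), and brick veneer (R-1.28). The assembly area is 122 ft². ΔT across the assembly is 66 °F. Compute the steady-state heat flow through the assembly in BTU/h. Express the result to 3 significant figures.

133 BTU/h

9.75/0.168 = 58.04
R_total = 58.04 + 1.26 + 1.28 = 60.58 ft²·°F·h/BTU
Q = A·ΔT/R = 122 × 66 / 60.58 = 132.9 BTU/h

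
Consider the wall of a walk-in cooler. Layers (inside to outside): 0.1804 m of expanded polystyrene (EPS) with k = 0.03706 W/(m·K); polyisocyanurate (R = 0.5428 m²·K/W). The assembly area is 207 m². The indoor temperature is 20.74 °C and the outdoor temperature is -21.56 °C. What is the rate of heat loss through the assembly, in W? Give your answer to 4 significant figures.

0.1804/0.03706 = 4.8678
R_total = 4.8678 + 0.5428 = 5.4106 m²·K/W
Q = A·ΔT/R = 207 × (20.74 − (-21.56)) / 5.4106 = 1618.3 W

1618 W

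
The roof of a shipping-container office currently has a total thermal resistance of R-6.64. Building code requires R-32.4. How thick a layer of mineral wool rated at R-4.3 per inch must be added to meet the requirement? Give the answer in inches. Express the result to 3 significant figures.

ΔR = 32.4 − 6.64 = 25.76 ft²·°F·h/BTU
L = ΔR / (R/in) = 25.76/4.3 = 5.991 in

5.99 in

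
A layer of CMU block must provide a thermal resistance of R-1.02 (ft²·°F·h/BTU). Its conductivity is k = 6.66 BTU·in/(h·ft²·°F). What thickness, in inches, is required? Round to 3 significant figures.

6.79 in

L = R × k = 1.02 × 6.66 = 6.793 in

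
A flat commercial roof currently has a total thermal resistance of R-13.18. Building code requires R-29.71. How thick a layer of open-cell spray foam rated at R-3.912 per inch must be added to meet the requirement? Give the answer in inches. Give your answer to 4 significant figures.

ΔR = 29.71 − 13.18 = 16.53 ft²·°F·h/BTU
L = ΔR / (R/in) = 16.53/3.912 = 4.2255 in

4.225 in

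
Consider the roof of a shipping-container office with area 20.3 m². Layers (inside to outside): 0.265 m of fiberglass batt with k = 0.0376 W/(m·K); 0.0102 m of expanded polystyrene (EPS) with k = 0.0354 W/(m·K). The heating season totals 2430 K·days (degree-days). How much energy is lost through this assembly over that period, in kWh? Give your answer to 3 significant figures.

0.265/0.0376 = 7.048
0.0102/0.0354 = 0.2881
R_total = 7.048 + 0.2881 = 7.336 m²·K/W
E = A × HDD × 24 / R / 1000 = 20.3 × 2430 × 24 / 7.336 / 1000 = 161.4 kWh

161 kWh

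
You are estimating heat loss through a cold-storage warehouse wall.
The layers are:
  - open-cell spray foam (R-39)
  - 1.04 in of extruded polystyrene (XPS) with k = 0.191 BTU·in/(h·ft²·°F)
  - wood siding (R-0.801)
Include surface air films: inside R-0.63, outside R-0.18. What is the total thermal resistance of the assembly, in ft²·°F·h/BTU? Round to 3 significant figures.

1.04/0.191 = 5.445
R_total = 0.63 + 39 + 5.445 + 0.801 + 0.18 = 46.06 ft²·°F·h/BTU

46.1 ft²·°F·h/BTU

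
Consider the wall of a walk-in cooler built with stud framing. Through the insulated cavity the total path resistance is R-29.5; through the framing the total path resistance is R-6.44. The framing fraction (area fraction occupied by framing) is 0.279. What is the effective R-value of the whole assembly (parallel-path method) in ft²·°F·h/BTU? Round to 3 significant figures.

U_eff = 0.721/29.5 + 0.279/6.44 = 0.02444 + 0.04332 = 0.06776
R_eff = 1/U_eff = 14.76 ft²·°F·h/BTU

14.8 ft²·°F·h/BTU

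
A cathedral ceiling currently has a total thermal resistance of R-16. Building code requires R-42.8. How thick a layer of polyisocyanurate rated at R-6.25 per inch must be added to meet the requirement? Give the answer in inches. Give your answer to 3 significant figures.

ΔR = 42.8 − 16 = 26.8 ft²·°F·h/BTU
L = ΔR / (R/in) = 26.8/6.25 = 4.288 in

4.29 in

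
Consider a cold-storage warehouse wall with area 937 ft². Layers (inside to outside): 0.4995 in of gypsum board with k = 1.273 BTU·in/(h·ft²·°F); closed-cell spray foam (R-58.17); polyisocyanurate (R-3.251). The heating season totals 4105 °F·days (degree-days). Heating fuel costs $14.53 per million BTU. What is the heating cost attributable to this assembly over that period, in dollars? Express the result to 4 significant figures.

21.70 dollars

0.4995/1.273 = 0.39238
R_total = 0.39238 + 58.17 + 3.251 = 61.813 ft²·°F·h/BTU
E = A × HDD × 24 / R = 937 × 4105 × 24 / 61.813 = 1493400 BTU
Cost = 1493400/10⁶ × 14.53 = $21.699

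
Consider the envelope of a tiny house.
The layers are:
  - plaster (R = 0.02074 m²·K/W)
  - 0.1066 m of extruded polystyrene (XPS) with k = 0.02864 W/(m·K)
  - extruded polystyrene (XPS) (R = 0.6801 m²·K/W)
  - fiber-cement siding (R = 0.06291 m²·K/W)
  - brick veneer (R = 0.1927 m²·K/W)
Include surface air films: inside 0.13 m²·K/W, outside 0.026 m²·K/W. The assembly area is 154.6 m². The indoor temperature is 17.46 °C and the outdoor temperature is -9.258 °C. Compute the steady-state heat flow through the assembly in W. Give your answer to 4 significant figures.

0.1066/0.02864 = 3.7221
R_total = 0.13 + 0.02074 + 3.7221 + 0.6801 + 0.06291 + 0.1927 + 0.026 = 4.8345 m²·K/W
Q = A·ΔT/R = 154.6 × (17.46 − (-9.258)) / 4.8345 = 854.4 W

854.4 W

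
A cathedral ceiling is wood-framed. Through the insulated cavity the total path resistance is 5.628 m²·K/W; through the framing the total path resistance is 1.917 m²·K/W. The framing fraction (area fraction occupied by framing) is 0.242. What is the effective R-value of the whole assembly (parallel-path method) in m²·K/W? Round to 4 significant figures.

3.833 m²·K/W

U_eff = 0.758/5.628 + 0.242/1.917 = 0.13468 + 0.12624 = 0.26092
R_eff = 1/U_eff = 3.8326 m²·K/W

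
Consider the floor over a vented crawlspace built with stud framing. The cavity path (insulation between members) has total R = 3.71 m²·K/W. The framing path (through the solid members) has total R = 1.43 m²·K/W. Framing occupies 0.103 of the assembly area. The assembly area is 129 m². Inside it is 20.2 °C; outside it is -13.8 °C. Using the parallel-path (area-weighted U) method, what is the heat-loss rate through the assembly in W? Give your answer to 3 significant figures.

U_eff = 0.897/3.71 + 0.103/1.43 = 0.2418 + 0.07203 = 0.3138
R_eff = 1/U_eff = 3.187 m²·K/W
Q = 129 × (20.2 − (-13.8)) / 3.187 = 1376 W

1380 W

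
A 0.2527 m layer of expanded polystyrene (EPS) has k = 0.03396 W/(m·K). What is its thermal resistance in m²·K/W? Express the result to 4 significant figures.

R = L/k = 0.2527/0.03396 = 7.4411 m²·K/W

7.441 m²·K/W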